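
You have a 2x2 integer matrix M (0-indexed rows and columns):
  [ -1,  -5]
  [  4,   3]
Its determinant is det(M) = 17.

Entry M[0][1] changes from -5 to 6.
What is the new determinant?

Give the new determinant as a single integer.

Answer: -27

Derivation:
det is linear in row 0: changing M[0][1] by delta changes det by delta * cofactor(0,1).
Cofactor C_01 = (-1)^(0+1) * minor(0,1) = -4
Entry delta = 6 - -5 = 11
Det delta = 11 * -4 = -44
New det = 17 + -44 = -27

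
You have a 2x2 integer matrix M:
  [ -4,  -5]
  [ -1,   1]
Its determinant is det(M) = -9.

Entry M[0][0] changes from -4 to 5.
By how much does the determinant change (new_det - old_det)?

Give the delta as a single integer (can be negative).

Answer: 9

Derivation:
Cofactor C_00 = 1
Entry delta = 5 - -4 = 9
Det delta = entry_delta * cofactor = 9 * 1 = 9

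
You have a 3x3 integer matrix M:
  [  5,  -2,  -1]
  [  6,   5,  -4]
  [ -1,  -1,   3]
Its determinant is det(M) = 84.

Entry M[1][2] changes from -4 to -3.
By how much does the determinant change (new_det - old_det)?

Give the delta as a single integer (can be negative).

Cofactor C_12 = 7
Entry delta = -3 - -4 = 1
Det delta = entry_delta * cofactor = 1 * 7 = 7

Answer: 7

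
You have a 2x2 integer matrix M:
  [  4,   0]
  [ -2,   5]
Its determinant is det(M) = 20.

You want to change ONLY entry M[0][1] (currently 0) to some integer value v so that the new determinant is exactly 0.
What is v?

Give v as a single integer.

Answer: -10

Derivation:
det is linear in entry M[0][1]: det = old_det + (v - 0) * C_01
Cofactor C_01 = 2
Want det = 0: 20 + (v - 0) * 2 = 0
  (v - 0) = -20 / 2 = -10
  v = 0 + (-10) = -10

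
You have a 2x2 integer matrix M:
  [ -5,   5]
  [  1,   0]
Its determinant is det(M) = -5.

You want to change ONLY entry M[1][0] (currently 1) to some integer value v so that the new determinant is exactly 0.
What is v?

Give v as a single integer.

Answer: 0

Derivation:
det is linear in entry M[1][0]: det = old_det + (v - 1) * C_10
Cofactor C_10 = -5
Want det = 0: -5 + (v - 1) * -5 = 0
  (v - 1) = 5 / -5 = -1
  v = 1 + (-1) = 0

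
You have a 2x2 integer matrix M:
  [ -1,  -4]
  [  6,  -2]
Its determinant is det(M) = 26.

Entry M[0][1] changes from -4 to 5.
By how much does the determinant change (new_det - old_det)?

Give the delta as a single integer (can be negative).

Cofactor C_01 = -6
Entry delta = 5 - -4 = 9
Det delta = entry_delta * cofactor = 9 * -6 = -54

Answer: -54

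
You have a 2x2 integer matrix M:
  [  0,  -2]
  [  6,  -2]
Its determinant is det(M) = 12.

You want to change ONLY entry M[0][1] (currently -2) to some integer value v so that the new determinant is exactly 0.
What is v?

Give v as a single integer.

Answer: 0

Derivation:
det is linear in entry M[0][1]: det = old_det + (v - -2) * C_01
Cofactor C_01 = -6
Want det = 0: 12 + (v - -2) * -6 = 0
  (v - -2) = -12 / -6 = 2
  v = -2 + (2) = 0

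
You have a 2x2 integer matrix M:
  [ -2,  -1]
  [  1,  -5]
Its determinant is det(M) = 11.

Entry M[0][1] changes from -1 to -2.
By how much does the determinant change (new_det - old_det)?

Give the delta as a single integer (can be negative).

Cofactor C_01 = -1
Entry delta = -2 - -1 = -1
Det delta = entry_delta * cofactor = -1 * -1 = 1

Answer: 1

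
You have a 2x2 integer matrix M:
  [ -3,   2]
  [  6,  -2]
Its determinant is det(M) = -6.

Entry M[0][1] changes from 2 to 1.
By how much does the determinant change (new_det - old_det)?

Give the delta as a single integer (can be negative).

Answer: 6

Derivation:
Cofactor C_01 = -6
Entry delta = 1 - 2 = -1
Det delta = entry_delta * cofactor = -1 * -6 = 6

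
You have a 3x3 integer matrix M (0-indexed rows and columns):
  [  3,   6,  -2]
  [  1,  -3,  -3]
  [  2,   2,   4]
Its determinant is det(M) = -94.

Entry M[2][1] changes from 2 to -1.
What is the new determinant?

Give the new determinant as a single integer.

Answer: -115

Derivation:
det is linear in row 2: changing M[2][1] by delta changes det by delta * cofactor(2,1).
Cofactor C_21 = (-1)^(2+1) * minor(2,1) = 7
Entry delta = -1 - 2 = -3
Det delta = -3 * 7 = -21
New det = -94 + -21 = -115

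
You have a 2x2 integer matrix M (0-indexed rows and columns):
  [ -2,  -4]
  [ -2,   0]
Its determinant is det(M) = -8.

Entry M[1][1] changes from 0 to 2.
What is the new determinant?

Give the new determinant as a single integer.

det is linear in row 1: changing M[1][1] by delta changes det by delta * cofactor(1,1).
Cofactor C_11 = (-1)^(1+1) * minor(1,1) = -2
Entry delta = 2 - 0 = 2
Det delta = 2 * -2 = -4
New det = -8 + -4 = -12

Answer: -12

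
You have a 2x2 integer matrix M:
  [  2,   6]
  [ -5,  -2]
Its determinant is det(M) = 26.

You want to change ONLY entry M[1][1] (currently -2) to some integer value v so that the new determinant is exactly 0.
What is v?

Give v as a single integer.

Answer: -15

Derivation:
det is linear in entry M[1][1]: det = old_det + (v - -2) * C_11
Cofactor C_11 = 2
Want det = 0: 26 + (v - -2) * 2 = 0
  (v - -2) = -26 / 2 = -13
  v = -2 + (-13) = -15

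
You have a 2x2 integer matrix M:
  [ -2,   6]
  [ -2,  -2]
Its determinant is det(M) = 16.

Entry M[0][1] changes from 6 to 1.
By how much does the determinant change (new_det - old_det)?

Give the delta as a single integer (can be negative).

Cofactor C_01 = 2
Entry delta = 1 - 6 = -5
Det delta = entry_delta * cofactor = -5 * 2 = -10

Answer: -10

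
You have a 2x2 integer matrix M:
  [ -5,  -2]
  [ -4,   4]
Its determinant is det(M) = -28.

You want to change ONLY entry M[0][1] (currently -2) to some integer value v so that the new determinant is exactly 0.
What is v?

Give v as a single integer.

Answer: 5

Derivation:
det is linear in entry M[0][1]: det = old_det + (v - -2) * C_01
Cofactor C_01 = 4
Want det = 0: -28 + (v - -2) * 4 = 0
  (v - -2) = 28 / 4 = 7
  v = -2 + (7) = 5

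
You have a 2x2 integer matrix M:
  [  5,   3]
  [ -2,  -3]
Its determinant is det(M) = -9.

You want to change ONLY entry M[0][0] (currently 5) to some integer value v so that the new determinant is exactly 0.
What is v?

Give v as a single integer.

Answer: 2

Derivation:
det is linear in entry M[0][0]: det = old_det + (v - 5) * C_00
Cofactor C_00 = -3
Want det = 0: -9 + (v - 5) * -3 = 0
  (v - 5) = 9 / -3 = -3
  v = 5 + (-3) = 2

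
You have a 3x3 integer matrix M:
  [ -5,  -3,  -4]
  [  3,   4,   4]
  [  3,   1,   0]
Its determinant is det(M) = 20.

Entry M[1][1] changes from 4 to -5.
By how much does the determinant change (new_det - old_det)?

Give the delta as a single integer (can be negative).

Cofactor C_11 = 12
Entry delta = -5 - 4 = -9
Det delta = entry_delta * cofactor = -9 * 12 = -108

Answer: -108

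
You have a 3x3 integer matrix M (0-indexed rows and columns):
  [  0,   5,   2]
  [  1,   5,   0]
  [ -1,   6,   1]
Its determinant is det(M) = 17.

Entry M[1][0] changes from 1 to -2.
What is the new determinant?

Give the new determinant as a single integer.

det is linear in row 1: changing M[1][0] by delta changes det by delta * cofactor(1,0).
Cofactor C_10 = (-1)^(1+0) * minor(1,0) = 7
Entry delta = -2 - 1 = -3
Det delta = -3 * 7 = -21
New det = 17 + -21 = -4

Answer: -4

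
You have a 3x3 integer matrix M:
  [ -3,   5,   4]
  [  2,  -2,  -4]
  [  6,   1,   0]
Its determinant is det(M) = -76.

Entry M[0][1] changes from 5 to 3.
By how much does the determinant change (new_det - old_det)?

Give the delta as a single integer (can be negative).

Cofactor C_01 = -24
Entry delta = 3 - 5 = -2
Det delta = entry_delta * cofactor = -2 * -24 = 48

Answer: 48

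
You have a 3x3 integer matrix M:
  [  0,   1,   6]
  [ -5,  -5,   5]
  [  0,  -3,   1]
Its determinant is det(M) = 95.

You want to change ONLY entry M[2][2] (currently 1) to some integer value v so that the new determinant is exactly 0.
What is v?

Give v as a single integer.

det is linear in entry M[2][2]: det = old_det + (v - 1) * C_22
Cofactor C_22 = 5
Want det = 0: 95 + (v - 1) * 5 = 0
  (v - 1) = -95 / 5 = -19
  v = 1 + (-19) = -18

Answer: -18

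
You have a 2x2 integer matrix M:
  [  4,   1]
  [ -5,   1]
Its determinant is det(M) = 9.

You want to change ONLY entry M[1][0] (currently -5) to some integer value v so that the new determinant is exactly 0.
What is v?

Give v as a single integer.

Answer: 4

Derivation:
det is linear in entry M[1][0]: det = old_det + (v - -5) * C_10
Cofactor C_10 = -1
Want det = 0: 9 + (v - -5) * -1 = 0
  (v - -5) = -9 / -1 = 9
  v = -5 + (9) = 4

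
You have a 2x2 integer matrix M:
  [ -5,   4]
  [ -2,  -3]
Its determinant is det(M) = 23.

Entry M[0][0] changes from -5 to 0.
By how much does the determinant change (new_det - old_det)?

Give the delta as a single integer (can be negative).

Answer: -15

Derivation:
Cofactor C_00 = -3
Entry delta = 0 - -5 = 5
Det delta = entry_delta * cofactor = 5 * -3 = -15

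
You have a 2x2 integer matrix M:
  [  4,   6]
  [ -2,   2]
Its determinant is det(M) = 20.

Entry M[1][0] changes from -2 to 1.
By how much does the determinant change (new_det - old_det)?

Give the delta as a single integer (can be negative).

Cofactor C_10 = -6
Entry delta = 1 - -2 = 3
Det delta = entry_delta * cofactor = 3 * -6 = -18

Answer: -18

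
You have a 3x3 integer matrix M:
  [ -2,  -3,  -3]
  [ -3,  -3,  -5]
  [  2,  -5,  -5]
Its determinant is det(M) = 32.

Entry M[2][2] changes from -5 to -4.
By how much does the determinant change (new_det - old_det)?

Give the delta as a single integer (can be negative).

Cofactor C_22 = -3
Entry delta = -4 - -5 = 1
Det delta = entry_delta * cofactor = 1 * -3 = -3

Answer: -3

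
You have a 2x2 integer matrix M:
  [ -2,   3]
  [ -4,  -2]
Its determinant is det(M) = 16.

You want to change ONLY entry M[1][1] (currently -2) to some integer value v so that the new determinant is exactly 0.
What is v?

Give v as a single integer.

Answer: 6

Derivation:
det is linear in entry M[1][1]: det = old_det + (v - -2) * C_11
Cofactor C_11 = -2
Want det = 0: 16 + (v - -2) * -2 = 0
  (v - -2) = -16 / -2 = 8
  v = -2 + (8) = 6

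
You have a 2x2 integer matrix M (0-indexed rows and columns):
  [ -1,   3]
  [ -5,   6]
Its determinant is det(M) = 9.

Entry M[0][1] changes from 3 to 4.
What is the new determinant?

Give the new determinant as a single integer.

Answer: 14

Derivation:
det is linear in row 0: changing M[0][1] by delta changes det by delta * cofactor(0,1).
Cofactor C_01 = (-1)^(0+1) * minor(0,1) = 5
Entry delta = 4 - 3 = 1
Det delta = 1 * 5 = 5
New det = 9 + 5 = 14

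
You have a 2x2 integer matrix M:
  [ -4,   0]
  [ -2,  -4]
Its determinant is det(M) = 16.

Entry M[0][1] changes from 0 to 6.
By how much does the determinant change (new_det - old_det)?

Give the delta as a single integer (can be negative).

Cofactor C_01 = 2
Entry delta = 6 - 0 = 6
Det delta = entry_delta * cofactor = 6 * 2 = 12

Answer: 12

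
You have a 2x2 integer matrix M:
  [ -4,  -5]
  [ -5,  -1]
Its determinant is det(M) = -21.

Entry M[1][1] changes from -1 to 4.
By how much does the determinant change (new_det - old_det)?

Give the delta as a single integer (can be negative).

Cofactor C_11 = -4
Entry delta = 4 - -1 = 5
Det delta = entry_delta * cofactor = 5 * -4 = -20

Answer: -20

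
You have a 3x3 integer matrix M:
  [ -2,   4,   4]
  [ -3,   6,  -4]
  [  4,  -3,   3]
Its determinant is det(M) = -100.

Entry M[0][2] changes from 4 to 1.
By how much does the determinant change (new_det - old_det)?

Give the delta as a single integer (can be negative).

Answer: 45

Derivation:
Cofactor C_02 = -15
Entry delta = 1 - 4 = -3
Det delta = entry_delta * cofactor = -3 * -15 = 45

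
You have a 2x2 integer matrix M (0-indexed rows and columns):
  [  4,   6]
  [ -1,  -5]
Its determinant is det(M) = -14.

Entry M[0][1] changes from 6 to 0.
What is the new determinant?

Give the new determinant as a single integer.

det is linear in row 0: changing M[0][1] by delta changes det by delta * cofactor(0,1).
Cofactor C_01 = (-1)^(0+1) * minor(0,1) = 1
Entry delta = 0 - 6 = -6
Det delta = -6 * 1 = -6
New det = -14 + -6 = -20

Answer: -20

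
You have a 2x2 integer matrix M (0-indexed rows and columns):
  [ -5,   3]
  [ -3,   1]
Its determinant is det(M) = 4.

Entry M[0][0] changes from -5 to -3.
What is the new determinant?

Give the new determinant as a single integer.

Answer: 6

Derivation:
det is linear in row 0: changing M[0][0] by delta changes det by delta * cofactor(0,0).
Cofactor C_00 = (-1)^(0+0) * minor(0,0) = 1
Entry delta = -3 - -5 = 2
Det delta = 2 * 1 = 2
New det = 4 + 2 = 6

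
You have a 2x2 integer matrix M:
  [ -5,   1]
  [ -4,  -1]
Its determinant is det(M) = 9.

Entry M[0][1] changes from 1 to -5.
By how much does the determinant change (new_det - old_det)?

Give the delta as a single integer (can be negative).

Cofactor C_01 = 4
Entry delta = -5 - 1 = -6
Det delta = entry_delta * cofactor = -6 * 4 = -24

Answer: -24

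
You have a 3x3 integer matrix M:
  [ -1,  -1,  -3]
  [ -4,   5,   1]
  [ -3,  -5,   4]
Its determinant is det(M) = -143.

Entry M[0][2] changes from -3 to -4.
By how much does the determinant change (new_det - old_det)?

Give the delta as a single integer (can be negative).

Answer: -35

Derivation:
Cofactor C_02 = 35
Entry delta = -4 - -3 = -1
Det delta = entry_delta * cofactor = -1 * 35 = -35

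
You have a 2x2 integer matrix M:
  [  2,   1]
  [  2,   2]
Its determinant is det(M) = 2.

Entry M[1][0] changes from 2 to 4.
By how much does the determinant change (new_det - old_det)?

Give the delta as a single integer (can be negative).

Answer: -2

Derivation:
Cofactor C_10 = -1
Entry delta = 4 - 2 = 2
Det delta = entry_delta * cofactor = 2 * -1 = -2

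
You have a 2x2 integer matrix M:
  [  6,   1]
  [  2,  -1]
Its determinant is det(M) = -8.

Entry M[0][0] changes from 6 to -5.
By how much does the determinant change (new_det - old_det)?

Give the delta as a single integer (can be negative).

Answer: 11

Derivation:
Cofactor C_00 = -1
Entry delta = -5 - 6 = -11
Det delta = entry_delta * cofactor = -11 * -1 = 11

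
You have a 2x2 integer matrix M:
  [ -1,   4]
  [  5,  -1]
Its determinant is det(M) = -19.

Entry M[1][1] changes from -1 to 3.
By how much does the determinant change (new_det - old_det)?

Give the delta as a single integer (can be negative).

Cofactor C_11 = -1
Entry delta = 3 - -1 = 4
Det delta = entry_delta * cofactor = 4 * -1 = -4

Answer: -4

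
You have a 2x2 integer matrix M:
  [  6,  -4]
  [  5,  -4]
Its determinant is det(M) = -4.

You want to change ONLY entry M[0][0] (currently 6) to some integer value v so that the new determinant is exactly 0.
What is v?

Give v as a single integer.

det is linear in entry M[0][0]: det = old_det + (v - 6) * C_00
Cofactor C_00 = -4
Want det = 0: -4 + (v - 6) * -4 = 0
  (v - 6) = 4 / -4 = -1
  v = 6 + (-1) = 5

Answer: 5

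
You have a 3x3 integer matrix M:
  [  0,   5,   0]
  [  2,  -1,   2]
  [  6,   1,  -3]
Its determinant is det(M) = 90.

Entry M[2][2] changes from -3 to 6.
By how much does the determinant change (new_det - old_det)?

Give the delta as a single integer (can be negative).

Cofactor C_22 = -10
Entry delta = 6 - -3 = 9
Det delta = entry_delta * cofactor = 9 * -10 = -90

Answer: -90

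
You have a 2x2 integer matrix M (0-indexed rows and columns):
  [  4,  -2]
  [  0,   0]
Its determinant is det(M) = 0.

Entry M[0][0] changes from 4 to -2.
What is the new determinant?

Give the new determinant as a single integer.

Answer: 0

Derivation:
det is linear in row 0: changing M[0][0] by delta changes det by delta * cofactor(0,0).
Cofactor C_00 = (-1)^(0+0) * minor(0,0) = 0
Entry delta = -2 - 4 = -6
Det delta = -6 * 0 = 0
New det = 0 + 0 = 0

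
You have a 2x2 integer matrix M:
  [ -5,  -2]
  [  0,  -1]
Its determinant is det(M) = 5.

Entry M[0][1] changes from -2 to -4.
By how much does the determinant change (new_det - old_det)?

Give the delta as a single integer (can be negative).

Answer: 0

Derivation:
Cofactor C_01 = 0
Entry delta = -4 - -2 = -2
Det delta = entry_delta * cofactor = -2 * 0 = 0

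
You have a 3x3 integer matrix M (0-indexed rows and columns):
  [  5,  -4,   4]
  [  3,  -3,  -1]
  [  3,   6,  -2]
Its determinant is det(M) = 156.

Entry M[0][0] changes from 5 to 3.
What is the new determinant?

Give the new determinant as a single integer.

Answer: 132

Derivation:
det is linear in row 0: changing M[0][0] by delta changes det by delta * cofactor(0,0).
Cofactor C_00 = (-1)^(0+0) * minor(0,0) = 12
Entry delta = 3 - 5 = -2
Det delta = -2 * 12 = -24
New det = 156 + -24 = 132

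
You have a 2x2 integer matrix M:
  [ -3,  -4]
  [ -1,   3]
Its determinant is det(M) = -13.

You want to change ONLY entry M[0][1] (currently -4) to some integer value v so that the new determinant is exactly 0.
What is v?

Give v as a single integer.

det is linear in entry M[0][1]: det = old_det + (v - -4) * C_01
Cofactor C_01 = 1
Want det = 0: -13 + (v - -4) * 1 = 0
  (v - -4) = 13 / 1 = 13
  v = -4 + (13) = 9

Answer: 9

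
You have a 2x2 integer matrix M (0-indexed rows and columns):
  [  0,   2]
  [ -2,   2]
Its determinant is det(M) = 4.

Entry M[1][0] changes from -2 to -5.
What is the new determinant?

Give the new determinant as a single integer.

det is linear in row 1: changing M[1][0] by delta changes det by delta * cofactor(1,0).
Cofactor C_10 = (-1)^(1+0) * minor(1,0) = -2
Entry delta = -5 - -2 = -3
Det delta = -3 * -2 = 6
New det = 4 + 6 = 10

Answer: 10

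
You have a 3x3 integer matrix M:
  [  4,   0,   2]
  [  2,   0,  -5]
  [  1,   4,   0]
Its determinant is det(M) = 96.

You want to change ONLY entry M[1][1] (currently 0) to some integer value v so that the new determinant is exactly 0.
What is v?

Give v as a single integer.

Answer: 48

Derivation:
det is linear in entry M[1][1]: det = old_det + (v - 0) * C_11
Cofactor C_11 = -2
Want det = 0: 96 + (v - 0) * -2 = 0
  (v - 0) = -96 / -2 = 48
  v = 0 + (48) = 48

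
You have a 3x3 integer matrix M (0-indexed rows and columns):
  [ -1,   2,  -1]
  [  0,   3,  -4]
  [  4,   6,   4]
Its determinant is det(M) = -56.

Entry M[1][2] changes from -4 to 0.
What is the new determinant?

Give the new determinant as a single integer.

det is linear in row 1: changing M[1][2] by delta changes det by delta * cofactor(1,2).
Cofactor C_12 = (-1)^(1+2) * minor(1,2) = 14
Entry delta = 0 - -4 = 4
Det delta = 4 * 14 = 56
New det = -56 + 56 = 0

Answer: 0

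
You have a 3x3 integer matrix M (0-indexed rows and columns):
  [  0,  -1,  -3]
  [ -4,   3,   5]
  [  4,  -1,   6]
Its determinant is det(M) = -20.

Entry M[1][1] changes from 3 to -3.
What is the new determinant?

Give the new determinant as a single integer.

det is linear in row 1: changing M[1][1] by delta changes det by delta * cofactor(1,1).
Cofactor C_11 = (-1)^(1+1) * minor(1,1) = 12
Entry delta = -3 - 3 = -6
Det delta = -6 * 12 = -72
New det = -20 + -72 = -92

Answer: -92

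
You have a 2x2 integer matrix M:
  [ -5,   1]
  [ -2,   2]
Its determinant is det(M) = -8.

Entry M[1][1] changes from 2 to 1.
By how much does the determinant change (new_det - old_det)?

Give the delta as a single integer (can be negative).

Answer: 5

Derivation:
Cofactor C_11 = -5
Entry delta = 1 - 2 = -1
Det delta = entry_delta * cofactor = -1 * -5 = 5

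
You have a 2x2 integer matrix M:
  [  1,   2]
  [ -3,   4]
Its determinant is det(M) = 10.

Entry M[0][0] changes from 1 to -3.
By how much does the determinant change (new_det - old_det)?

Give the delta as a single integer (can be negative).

Answer: -16

Derivation:
Cofactor C_00 = 4
Entry delta = -3 - 1 = -4
Det delta = entry_delta * cofactor = -4 * 4 = -16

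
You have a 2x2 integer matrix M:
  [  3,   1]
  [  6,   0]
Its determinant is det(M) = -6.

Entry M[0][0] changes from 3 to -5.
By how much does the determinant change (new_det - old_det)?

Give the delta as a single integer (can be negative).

Cofactor C_00 = 0
Entry delta = -5 - 3 = -8
Det delta = entry_delta * cofactor = -8 * 0 = 0

Answer: 0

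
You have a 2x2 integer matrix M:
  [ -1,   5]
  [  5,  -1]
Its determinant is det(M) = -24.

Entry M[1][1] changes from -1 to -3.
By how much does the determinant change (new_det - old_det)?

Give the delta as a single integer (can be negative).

Answer: 2

Derivation:
Cofactor C_11 = -1
Entry delta = -3 - -1 = -2
Det delta = entry_delta * cofactor = -2 * -1 = 2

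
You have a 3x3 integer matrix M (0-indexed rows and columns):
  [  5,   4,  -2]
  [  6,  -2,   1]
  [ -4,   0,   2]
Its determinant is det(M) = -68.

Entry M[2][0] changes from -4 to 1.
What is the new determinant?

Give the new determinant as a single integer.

det is linear in row 2: changing M[2][0] by delta changes det by delta * cofactor(2,0).
Cofactor C_20 = (-1)^(2+0) * minor(2,0) = 0
Entry delta = 1 - -4 = 5
Det delta = 5 * 0 = 0
New det = -68 + 0 = -68

Answer: -68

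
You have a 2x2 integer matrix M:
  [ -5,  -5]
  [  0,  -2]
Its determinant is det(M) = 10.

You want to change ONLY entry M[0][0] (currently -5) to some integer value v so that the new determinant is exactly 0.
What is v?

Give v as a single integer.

Answer: 0

Derivation:
det is linear in entry M[0][0]: det = old_det + (v - -5) * C_00
Cofactor C_00 = -2
Want det = 0: 10 + (v - -5) * -2 = 0
  (v - -5) = -10 / -2 = 5
  v = -5 + (5) = 0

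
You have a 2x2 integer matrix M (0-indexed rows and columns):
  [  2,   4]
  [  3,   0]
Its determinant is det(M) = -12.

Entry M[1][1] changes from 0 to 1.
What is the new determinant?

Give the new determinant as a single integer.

det is linear in row 1: changing M[1][1] by delta changes det by delta * cofactor(1,1).
Cofactor C_11 = (-1)^(1+1) * minor(1,1) = 2
Entry delta = 1 - 0 = 1
Det delta = 1 * 2 = 2
New det = -12 + 2 = -10

Answer: -10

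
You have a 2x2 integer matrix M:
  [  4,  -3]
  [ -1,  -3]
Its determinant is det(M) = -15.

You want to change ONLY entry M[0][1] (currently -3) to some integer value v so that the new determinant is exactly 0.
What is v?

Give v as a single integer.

det is linear in entry M[0][1]: det = old_det + (v - -3) * C_01
Cofactor C_01 = 1
Want det = 0: -15 + (v - -3) * 1 = 0
  (v - -3) = 15 / 1 = 15
  v = -3 + (15) = 12

Answer: 12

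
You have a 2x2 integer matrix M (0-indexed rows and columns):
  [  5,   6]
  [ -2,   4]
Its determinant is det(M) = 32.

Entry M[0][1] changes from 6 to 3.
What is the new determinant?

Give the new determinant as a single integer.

det is linear in row 0: changing M[0][1] by delta changes det by delta * cofactor(0,1).
Cofactor C_01 = (-1)^(0+1) * minor(0,1) = 2
Entry delta = 3 - 6 = -3
Det delta = -3 * 2 = -6
New det = 32 + -6 = 26

Answer: 26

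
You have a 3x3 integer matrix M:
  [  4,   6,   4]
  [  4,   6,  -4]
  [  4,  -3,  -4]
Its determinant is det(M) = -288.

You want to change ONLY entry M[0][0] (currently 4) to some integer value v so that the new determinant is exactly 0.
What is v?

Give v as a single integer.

Answer: -4

Derivation:
det is linear in entry M[0][0]: det = old_det + (v - 4) * C_00
Cofactor C_00 = -36
Want det = 0: -288 + (v - 4) * -36 = 0
  (v - 4) = 288 / -36 = -8
  v = 4 + (-8) = -4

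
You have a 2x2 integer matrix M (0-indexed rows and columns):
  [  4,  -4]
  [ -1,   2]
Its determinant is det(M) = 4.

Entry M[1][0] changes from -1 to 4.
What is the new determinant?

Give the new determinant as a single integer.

Answer: 24

Derivation:
det is linear in row 1: changing M[1][0] by delta changes det by delta * cofactor(1,0).
Cofactor C_10 = (-1)^(1+0) * minor(1,0) = 4
Entry delta = 4 - -1 = 5
Det delta = 5 * 4 = 20
New det = 4 + 20 = 24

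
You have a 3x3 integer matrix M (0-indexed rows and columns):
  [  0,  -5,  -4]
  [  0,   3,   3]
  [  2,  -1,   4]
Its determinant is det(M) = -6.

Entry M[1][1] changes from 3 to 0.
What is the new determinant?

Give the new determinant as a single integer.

Answer: -30

Derivation:
det is linear in row 1: changing M[1][1] by delta changes det by delta * cofactor(1,1).
Cofactor C_11 = (-1)^(1+1) * minor(1,1) = 8
Entry delta = 0 - 3 = -3
Det delta = -3 * 8 = -24
New det = -6 + -24 = -30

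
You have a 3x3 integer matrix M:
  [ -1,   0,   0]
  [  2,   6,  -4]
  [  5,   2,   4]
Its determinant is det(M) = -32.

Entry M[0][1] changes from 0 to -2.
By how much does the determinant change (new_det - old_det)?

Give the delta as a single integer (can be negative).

Answer: 56

Derivation:
Cofactor C_01 = -28
Entry delta = -2 - 0 = -2
Det delta = entry_delta * cofactor = -2 * -28 = 56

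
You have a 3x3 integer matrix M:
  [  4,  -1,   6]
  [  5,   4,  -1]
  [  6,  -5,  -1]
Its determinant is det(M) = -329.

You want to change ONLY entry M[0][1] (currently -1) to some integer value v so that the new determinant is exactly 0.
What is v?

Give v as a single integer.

det is linear in entry M[0][1]: det = old_det + (v - -1) * C_01
Cofactor C_01 = -1
Want det = 0: -329 + (v - -1) * -1 = 0
  (v - -1) = 329 / -1 = -329
  v = -1 + (-329) = -330

Answer: -330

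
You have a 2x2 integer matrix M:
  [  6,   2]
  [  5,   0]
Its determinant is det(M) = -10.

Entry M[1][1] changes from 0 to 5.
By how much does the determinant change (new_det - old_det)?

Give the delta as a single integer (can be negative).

Cofactor C_11 = 6
Entry delta = 5 - 0 = 5
Det delta = entry_delta * cofactor = 5 * 6 = 30

Answer: 30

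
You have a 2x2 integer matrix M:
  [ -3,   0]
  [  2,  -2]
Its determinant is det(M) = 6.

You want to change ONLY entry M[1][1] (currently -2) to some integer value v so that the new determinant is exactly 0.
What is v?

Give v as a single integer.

det is linear in entry M[1][1]: det = old_det + (v - -2) * C_11
Cofactor C_11 = -3
Want det = 0: 6 + (v - -2) * -3 = 0
  (v - -2) = -6 / -3 = 2
  v = -2 + (2) = 0

Answer: 0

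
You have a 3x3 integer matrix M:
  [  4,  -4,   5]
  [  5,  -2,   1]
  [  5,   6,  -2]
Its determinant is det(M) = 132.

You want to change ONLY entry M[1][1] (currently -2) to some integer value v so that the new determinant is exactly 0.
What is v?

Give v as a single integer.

Answer: 2

Derivation:
det is linear in entry M[1][1]: det = old_det + (v - -2) * C_11
Cofactor C_11 = -33
Want det = 0: 132 + (v - -2) * -33 = 0
  (v - -2) = -132 / -33 = 4
  v = -2 + (4) = 2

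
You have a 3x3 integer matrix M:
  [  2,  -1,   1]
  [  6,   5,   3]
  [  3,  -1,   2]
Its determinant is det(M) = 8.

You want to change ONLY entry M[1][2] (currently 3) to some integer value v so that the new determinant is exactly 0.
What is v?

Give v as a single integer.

det is linear in entry M[1][2]: det = old_det + (v - 3) * C_12
Cofactor C_12 = -1
Want det = 0: 8 + (v - 3) * -1 = 0
  (v - 3) = -8 / -1 = 8
  v = 3 + (8) = 11

Answer: 11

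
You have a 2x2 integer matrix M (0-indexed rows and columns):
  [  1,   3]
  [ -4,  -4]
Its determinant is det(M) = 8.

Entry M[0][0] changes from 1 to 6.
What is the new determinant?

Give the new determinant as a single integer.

det is linear in row 0: changing M[0][0] by delta changes det by delta * cofactor(0,0).
Cofactor C_00 = (-1)^(0+0) * minor(0,0) = -4
Entry delta = 6 - 1 = 5
Det delta = 5 * -4 = -20
New det = 8 + -20 = -12

Answer: -12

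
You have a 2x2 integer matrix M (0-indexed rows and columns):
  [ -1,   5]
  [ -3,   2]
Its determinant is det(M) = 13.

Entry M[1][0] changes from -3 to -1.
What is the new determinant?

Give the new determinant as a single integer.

det is linear in row 1: changing M[1][0] by delta changes det by delta * cofactor(1,0).
Cofactor C_10 = (-1)^(1+0) * minor(1,0) = -5
Entry delta = -1 - -3 = 2
Det delta = 2 * -5 = -10
New det = 13 + -10 = 3

Answer: 3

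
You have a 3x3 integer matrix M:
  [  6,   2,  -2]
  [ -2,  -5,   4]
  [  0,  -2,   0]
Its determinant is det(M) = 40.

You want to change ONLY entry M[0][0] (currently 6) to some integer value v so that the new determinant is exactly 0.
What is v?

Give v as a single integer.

det is linear in entry M[0][0]: det = old_det + (v - 6) * C_00
Cofactor C_00 = 8
Want det = 0: 40 + (v - 6) * 8 = 0
  (v - 6) = -40 / 8 = -5
  v = 6 + (-5) = 1

Answer: 1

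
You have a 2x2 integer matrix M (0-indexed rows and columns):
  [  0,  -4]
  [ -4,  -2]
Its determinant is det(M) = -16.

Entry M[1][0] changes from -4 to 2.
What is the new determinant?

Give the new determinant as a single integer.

Answer: 8

Derivation:
det is linear in row 1: changing M[1][0] by delta changes det by delta * cofactor(1,0).
Cofactor C_10 = (-1)^(1+0) * minor(1,0) = 4
Entry delta = 2 - -4 = 6
Det delta = 6 * 4 = 24
New det = -16 + 24 = 8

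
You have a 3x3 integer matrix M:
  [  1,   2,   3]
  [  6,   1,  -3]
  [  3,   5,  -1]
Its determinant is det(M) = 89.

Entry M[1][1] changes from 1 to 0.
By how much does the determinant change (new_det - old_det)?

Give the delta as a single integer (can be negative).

Answer: 10

Derivation:
Cofactor C_11 = -10
Entry delta = 0 - 1 = -1
Det delta = entry_delta * cofactor = -1 * -10 = 10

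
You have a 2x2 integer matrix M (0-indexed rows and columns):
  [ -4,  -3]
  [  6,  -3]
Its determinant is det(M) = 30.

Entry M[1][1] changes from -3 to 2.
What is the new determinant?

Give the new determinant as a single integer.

det is linear in row 1: changing M[1][1] by delta changes det by delta * cofactor(1,1).
Cofactor C_11 = (-1)^(1+1) * minor(1,1) = -4
Entry delta = 2 - -3 = 5
Det delta = 5 * -4 = -20
New det = 30 + -20 = 10

Answer: 10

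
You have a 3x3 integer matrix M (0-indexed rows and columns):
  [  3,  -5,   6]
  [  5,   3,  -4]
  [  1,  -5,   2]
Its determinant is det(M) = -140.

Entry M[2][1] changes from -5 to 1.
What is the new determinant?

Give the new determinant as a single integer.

Answer: 112

Derivation:
det is linear in row 2: changing M[2][1] by delta changes det by delta * cofactor(2,1).
Cofactor C_21 = (-1)^(2+1) * minor(2,1) = 42
Entry delta = 1 - -5 = 6
Det delta = 6 * 42 = 252
New det = -140 + 252 = 112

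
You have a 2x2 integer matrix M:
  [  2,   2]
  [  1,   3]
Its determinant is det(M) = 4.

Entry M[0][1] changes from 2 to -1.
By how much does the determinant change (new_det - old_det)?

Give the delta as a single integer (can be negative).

Cofactor C_01 = -1
Entry delta = -1 - 2 = -3
Det delta = entry_delta * cofactor = -3 * -1 = 3

Answer: 3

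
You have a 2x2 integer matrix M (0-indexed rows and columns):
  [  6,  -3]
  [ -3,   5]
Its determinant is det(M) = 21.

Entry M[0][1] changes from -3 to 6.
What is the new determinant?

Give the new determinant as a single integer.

Answer: 48

Derivation:
det is linear in row 0: changing M[0][1] by delta changes det by delta * cofactor(0,1).
Cofactor C_01 = (-1)^(0+1) * minor(0,1) = 3
Entry delta = 6 - -3 = 9
Det delta = 9 * 3 = 27
New det = 21 + 27 = 48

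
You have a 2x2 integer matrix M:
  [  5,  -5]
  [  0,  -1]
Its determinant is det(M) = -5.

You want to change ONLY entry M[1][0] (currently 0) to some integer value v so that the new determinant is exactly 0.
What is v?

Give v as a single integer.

Answer: 1

Derivation:
det is linear in entry M[1][0]: det = old_det + (v - 0) * C_10
Cofactor C_10 = 5
Want det = 0: -5 + (v - 0) * 5 = 0
  (v - 0) = 5 / 5 = 1
  v = 0 + (1) = 1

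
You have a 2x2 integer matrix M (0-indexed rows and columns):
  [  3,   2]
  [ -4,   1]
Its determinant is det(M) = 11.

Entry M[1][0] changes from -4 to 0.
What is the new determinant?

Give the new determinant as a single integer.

det is linear in row 1: changing M[1][0] by delta changes det by delta * cofactor(1,0).
Cofactor C_10 = (-1)^(1+0) * minor(1,0) = -2
Entry delta = 0 - -4 = 4
Det delta = 4 * -2 = -8
New det = 11 + -8 = 3

Answer: 3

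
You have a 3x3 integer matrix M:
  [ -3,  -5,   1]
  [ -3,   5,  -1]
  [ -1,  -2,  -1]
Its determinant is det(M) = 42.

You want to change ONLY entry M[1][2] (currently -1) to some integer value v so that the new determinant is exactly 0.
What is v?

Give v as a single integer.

det is linear in entry M[1][2]: det = old_det + (v - -1) * C_12
Cofactor C_12 = -1
Want det = 0: 42 + (v - -1) * -1 = 0
  (v - -1) = -42 / -1 = 42
  v = -1 + (42) = 41

Answer: 41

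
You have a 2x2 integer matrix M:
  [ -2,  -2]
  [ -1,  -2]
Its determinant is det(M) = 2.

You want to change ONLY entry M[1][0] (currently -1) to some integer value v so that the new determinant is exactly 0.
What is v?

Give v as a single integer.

Answer: -2

Derivation:
det is linear in entry M[1][0]: det = old_det + (v - -1) * C_10
Cofactor C_10 = 2
Want det = 0: 2 + (v - -1) * 2 = 0
  (v - -1) = -2 / 2 = -1
  v = -1 + (-1) = -2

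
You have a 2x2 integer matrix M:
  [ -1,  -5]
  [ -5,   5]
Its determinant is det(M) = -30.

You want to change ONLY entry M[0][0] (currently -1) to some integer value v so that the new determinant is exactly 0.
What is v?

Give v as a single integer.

det is linear in entry M[0][0]: det = old_det + (v - -1) * C_00
Cofactor C_00 = 5
Want det = 0: -30 + (v - -1) * 5 = 0
  (v - -1) = 30 / 5 = 6
  v = -1 + (6) = 5

Answer: 5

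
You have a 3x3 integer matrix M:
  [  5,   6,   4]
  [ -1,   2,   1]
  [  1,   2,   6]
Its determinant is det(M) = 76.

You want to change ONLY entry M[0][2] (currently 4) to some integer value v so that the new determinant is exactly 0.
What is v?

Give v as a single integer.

det is linear in entry M[0][2]: det = old_det + (v - 4) * C_02
Cofactor C_02 = -4
Want det = 0: 76 + (v - 4) * -4 = 0
  (v - 4) = -76 / -4 = 19
  v = 4 + (19) = 23

Answer: 23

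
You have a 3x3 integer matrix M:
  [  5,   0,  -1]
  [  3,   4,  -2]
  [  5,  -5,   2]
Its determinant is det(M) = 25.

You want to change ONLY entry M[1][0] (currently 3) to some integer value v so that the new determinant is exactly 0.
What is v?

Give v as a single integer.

Answer: -2

Derivation:
det is linear in entry M[1][0]: det = old_det + (v - 3) * C_10
Cofactor C_10 = 5
Want det = 0: 25 + (v - 3) * 5 = 0
  (v - 3) = -25 / 5 = -5
  v = 3 + (-5) = -2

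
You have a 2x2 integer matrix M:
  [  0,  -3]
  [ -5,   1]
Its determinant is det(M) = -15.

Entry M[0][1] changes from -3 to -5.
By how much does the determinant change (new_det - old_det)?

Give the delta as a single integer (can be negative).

Answer: -10

Derivation:
Cofactor C_01 = 5
Entry delta = -5 - -3 = -2
Det delta = entry_delta * cofactor = -2 * 5 = -10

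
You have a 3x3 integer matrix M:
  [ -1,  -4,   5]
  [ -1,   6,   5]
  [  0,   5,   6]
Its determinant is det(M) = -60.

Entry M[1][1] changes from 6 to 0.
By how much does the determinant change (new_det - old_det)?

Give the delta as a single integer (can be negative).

Answer: 36

Derivation:
Cofactor C_11 = -6
Entry delta = 0 - 6 = -6
Det delta = entry_delta * cofactor = -6 * -6 = 36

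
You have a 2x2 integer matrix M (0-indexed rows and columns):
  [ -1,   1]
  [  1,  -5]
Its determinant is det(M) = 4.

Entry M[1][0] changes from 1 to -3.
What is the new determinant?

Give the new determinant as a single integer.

det is linear in row 1: changing M[1][0] by delta changes det by delta * cofactor(1,0).
Cofactor C_10 = (-1)^(1+0) * minor(1,0) = -1
Entry delta = -3 - 1 = -4
Det delta = -4 * -1 = 4
New det = 4 + 4 = 8

Answer: 8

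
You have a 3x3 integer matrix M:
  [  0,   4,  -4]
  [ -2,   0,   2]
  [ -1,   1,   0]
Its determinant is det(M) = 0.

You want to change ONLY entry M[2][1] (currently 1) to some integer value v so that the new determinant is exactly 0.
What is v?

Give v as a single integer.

det is linear in entry M[2][1]: det = old_det + (v - 1) * C_21
Cofactor C_21 = 8
Want det = 0: 0 + (v - 1) * 8 = 0
  (v - 1) = 0 / 8 = 0
  v = 1 + (0) = 1

Answer: 1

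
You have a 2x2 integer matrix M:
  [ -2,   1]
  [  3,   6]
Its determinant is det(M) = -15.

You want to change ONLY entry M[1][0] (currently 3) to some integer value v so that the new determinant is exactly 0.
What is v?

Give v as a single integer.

det is linear in entry M[1][0]: det = old_det + (v - 3) * C_10
Cofactor C_10 = -1
Want det = 0: -15 + (v - 3) * -1 = 0
  (v - 3) = 15 / -1 = -15
  v = 3 + (-15) = -12

Answer: -12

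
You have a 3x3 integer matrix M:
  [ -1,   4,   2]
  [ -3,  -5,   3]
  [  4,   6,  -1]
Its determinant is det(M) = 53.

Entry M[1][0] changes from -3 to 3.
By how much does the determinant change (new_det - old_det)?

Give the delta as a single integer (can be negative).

Cofactor C_10 = 16
Entry delta = 3 - -3 = 6
Det delta = entry_delta * cofactor = 6 * 16 = 96

Answer: 96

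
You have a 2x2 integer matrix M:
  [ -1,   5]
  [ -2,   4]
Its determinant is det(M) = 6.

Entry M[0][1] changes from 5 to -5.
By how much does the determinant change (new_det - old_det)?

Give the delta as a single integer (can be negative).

Answer: -20

Derivation:
Cofactor C_01 = 2
Entry delta = -5 - 5 = -10
Det delta = entry_delta * cofactor = -10 * 2 = -20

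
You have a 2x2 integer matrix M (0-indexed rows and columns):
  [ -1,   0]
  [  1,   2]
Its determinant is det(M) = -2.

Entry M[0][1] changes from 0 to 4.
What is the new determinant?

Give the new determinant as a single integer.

Answer: -6

Derivation:
det is linear in row 0: changing M[0][1] by delta changes det by delta * cofactor(0,1).
Cofactor C_01 = (-1)^(0+1) * minor(0,1) = -1
Entry delta = 4 - 0 = 4
Det delta = 4 * -1 = -4
New det = -2 + -4 = -6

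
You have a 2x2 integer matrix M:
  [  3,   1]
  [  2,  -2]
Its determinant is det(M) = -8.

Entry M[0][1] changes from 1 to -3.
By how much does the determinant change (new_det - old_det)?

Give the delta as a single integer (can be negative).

Cofactor C_01 = -2
Entry delta = -3 - 1 = -4
Det delta = entry_delta * cofactor = -4 * -2 = 8

Answer: 8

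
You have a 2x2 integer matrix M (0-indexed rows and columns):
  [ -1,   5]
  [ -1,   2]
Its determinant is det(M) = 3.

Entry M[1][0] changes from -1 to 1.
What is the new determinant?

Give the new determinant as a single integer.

Answer: -7

Derivation:
det is linear in row 1: changing M[1][0] by delta changes det by delta * cofactor(1,0).
Cofactor C_10 = (-1)^(1+0) * minor(1,0) = -5
Entry delta = 1 - -1 = 2
Det delta = 2 * -5 = -10
New det = 3 + -10 = -7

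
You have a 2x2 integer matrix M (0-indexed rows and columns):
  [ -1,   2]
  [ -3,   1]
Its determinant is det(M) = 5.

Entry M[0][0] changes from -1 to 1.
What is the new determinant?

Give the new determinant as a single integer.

det is linear in row 0: changing M[0][0] by delta changes det by delta * cofactor(0,0).
Cofactor C_00 = (-1)^(0+0) * minor(0,0) = 1
Entry delta = 1 - -1 = 2
Det delta = 2 * 1 = 2
New det = 5 + 2 = 7

Answer: 7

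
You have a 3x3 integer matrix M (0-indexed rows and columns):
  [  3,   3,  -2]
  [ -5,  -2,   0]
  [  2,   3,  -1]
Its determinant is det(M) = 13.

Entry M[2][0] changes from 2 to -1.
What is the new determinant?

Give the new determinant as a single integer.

det is linear in row 2: changing M[2][0] by delta changes det by delta * cofactor(2,0).
Cofactor C_20 = (-1)^(2+0) * minor(2,0) = -4
Entry delta = -1 - 2 = -3
Det delta = -3 * -4 = 12
New det = 13 + 12 = 25

Answer: 25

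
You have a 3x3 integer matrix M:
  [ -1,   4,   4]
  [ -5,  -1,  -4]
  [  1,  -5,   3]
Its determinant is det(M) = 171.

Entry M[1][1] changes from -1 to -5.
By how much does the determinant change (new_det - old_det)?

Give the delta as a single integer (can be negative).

Cofactor C_11 = -7
Entry delta = -5 - -1 = -4
Det delta = entry_delta * cofactor = -4 * -7 = 28

Answer: 28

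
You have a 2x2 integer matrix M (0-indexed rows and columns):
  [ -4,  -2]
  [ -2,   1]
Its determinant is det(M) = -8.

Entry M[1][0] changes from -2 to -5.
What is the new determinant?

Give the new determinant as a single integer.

det is linear in row 1: changing M[1][0] by delta changes det by delta * cofactor(1,0).
Cofactor C_10 = (-1)^(1+0) * minor(1,0) = 2
Entry delta = -5 - -2 = -3
Det delta = -3 * 2 = -6
New det = -8 + -6 = -14

Answer: -14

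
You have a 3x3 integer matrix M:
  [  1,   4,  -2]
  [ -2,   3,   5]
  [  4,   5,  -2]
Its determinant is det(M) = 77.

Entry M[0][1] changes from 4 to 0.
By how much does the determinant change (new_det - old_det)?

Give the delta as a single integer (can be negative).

Cofactor C_01 = 16
Entry delta = 0 - 4 = -4
Det delta = entry_delta * cofactor = -4 * 16 = -64

Answer: -64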